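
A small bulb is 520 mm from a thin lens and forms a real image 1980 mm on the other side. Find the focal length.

f = 412 mm (converging)

Real image ⇒ d_i = +1980 mm.
1/f = 1/d_o + 1/d_i = 1/(520) + 1/(1980) = 0.002428, so f = 412 mm.
Since f is positive, the thin lens is converging.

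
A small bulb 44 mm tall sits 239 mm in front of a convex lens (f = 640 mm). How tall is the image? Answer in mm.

1/d_i = 1/f − 1/d_o = 1/(640.0) − 1/(239) = -0.002622, so d_i = -381.4 mm.
m = −d_i/d_o = +1.596.
|h_i| = |m|·h_o = 1.596 × 44 = 70.2 mm. The image is virtual, upright and enlarged, on the same side as the object.

70.2 mm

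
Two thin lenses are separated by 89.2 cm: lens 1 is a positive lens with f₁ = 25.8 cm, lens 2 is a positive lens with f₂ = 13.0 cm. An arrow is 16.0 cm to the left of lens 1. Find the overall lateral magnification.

Lens 1: 1/d_i1 = 1/(25.8) − 1/(16.0) = -0.02374, so d_i1 = -42.12 cm; m₁ = −d_i1/d_o1 = +2.632.
d_o2 = 89.2 − (-42.12) = 131.3 cm.
Lens 2: 1/d_i2 = 1/(13.0) − 1/(131.3) = 0.06931, so d_i2 = 14.43 cm; m₂ = −d_i2/d_o2 = -0.1099.
m = m₁·m₂ = (+2.632)(-0.1099) = -0.289.

m = -0.289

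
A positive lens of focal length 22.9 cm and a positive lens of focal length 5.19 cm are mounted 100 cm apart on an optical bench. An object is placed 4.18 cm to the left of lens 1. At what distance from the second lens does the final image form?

Lens 1: 1/d_i1 = 1/f₁ − 1/d_o1 = 1/(22.9) − 1/(4.18) = -0.1956, so d_i1 = -5.113 cm.
The intermediate image is 5.113 cm to the left of lens 1 (virtual), which is 100 − (-5.113) = 105.1 cm to the left of lens 2, so d_o2 = +105.1 cm.
Lens 2: 1/d_i2 = 1/f₂ − 1/d_o2 = 1/(5.19) − 1/(105.1) = 0.1832, so d_i2 = 5.46 cm.
The final image is real, 5.46 cm to the right of lens 2 (overall magnification ≈ -0.064).

5.46 cm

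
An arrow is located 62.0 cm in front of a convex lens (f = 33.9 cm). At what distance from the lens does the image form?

74.8 cm

Lens equation: 1/s_i = 1/f − 1/s_o = 1/(33.90) − 1/(62.0) = 0.02950 − 0.01613 = 0.01337, so s_i = 74.8 cm.
The image is real, inverted and enlarged, on the far side of the lens.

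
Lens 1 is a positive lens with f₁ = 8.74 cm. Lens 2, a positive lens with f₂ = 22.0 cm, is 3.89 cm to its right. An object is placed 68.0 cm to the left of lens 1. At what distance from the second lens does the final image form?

Lens 1: 1/d_i1 = 1/f₁ − 1/d_o1 = 1/(8.74) − 1/(68.0) = 0.09971, so d_i1 = 10.03 cm.
The intermediate image is 10.03 cm to the right of lens 1, which lies 6.140 cm to the right of lens 2 — a virtual object — so d_o2 = −6.140 cm.
Lens 2: 1/d_i2 = 1/f₂ − 1/d_o2 = 1/(22.0) − 1/(-6.140) = 0.2083, so d_i2 = 4.80 cm.
The final image is real, 4.80 cm to the right of lens 2 (overall magnification ≈ -0.12).

4.80 cm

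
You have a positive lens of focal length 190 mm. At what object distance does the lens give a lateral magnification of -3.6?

m = −d_i/d_o ⇒ d_i = −m·d_o.
1/f = 1/d_o + 1/d_i = 1/d_o − 1/(m·d_o) = (1 − 1/m)/d_o, so d_o = f(1 − 1/m) = (190.0)(1 − 1/(-3.6)) = 243 mm.

243 mm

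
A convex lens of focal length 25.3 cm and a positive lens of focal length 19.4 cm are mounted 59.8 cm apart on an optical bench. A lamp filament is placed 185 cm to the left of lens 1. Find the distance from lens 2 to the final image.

53.3 cm

Lens 1: 1/d_i1 = 1/f₁ − 1/d_o1 = 1/(25.3) − 1/(185) = 0.03412, so d_i1 = 29.31 cm.
The intermediate image is 29.31 cm to the right of lens 1, which is 59.8 − (29.31) = 30.49 cm to the left of lens 2, so d_o2 = +30.49 cm.
Lens 2: 1/d_i2 = 1/f₂ − 1/d_o2 = 1/(19.4) − 1/(30.49) = 0.01875, so d_i2 = 53.3 cm.
The final image is real, 53.3 cm to the right of lens 2 (overall magnification ≈ 0.28).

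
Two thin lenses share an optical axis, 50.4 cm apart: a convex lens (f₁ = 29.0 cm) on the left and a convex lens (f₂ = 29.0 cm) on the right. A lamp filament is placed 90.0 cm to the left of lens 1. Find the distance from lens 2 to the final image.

10.3 cm

Lens 1: 1/d_i1 = 1/f₁ − 1/d_o1 = 1/(29.0) − 1/(90.0) = 0.02337, so d_i1 = 42.79 cm.
The intermediate image is 42.79 cm to the right of lens 1, which is 50.4 − (42.79) = 7.610 cm to the left of lens 2, so d_o2 = +7.610 cm.
Lens 2: 1/d_i2 = 1/f₂ − 1/d_o2 = 1/(29.0) − 1/(7.610) = -0.09692, so d_i2 = -10.3 cm.
The final image is virtual, 10.3 cm to the left of lens 2 (overall magnification ≈ -0.64).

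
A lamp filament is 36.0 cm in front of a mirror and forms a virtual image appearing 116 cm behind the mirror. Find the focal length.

Virtual image ⇒ d_i = −116 cm.
1/f = 1/d_o + 1/d_i = 1/(36.0) + 1/(-116) = 0.01916, so f = 52.2 cm.
Since f is positive, the mirror is concave.

f = 52.2 cm (concave)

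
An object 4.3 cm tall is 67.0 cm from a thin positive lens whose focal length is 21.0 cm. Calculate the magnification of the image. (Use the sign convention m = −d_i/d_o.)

1/d_i = 1/f − 1/d_o = 1/(21.00) − 1/(67.0) = 0.03269, so d_i = 30.59 cm.
m = −d_i/d_o = −(30.59)/(67.0) = -0.457.
The image is real, inverted and reduced, on the far side of the lens.

m = -0.457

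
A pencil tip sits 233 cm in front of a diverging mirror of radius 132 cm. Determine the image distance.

51.4 cm

f = R/2 = 132/2 = 66.00 cm; for a diverging mirror, f = -66.00 cm.
Mirror equation: 1/v = 1/f − 1/u = 1/(-66.00) − 1/(233) = -0.01515 − 0.004292 = -0.01944, so v = -51.4 cm.
The image is virtual, upright and reduced, behind the mirror.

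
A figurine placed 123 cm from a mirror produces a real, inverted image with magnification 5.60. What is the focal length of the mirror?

f = 104 cm (concave)

m = −d_i/d_o ⇒ d_i = −m·d_o = −(-5.60)·(123) = 688.8 cm.
1/f = 1/d_o + 1/d_i = 1/(123) + 1/(688.8) = 0.009582, so f = 104 cm.
Since f is positive, the mirror is concave.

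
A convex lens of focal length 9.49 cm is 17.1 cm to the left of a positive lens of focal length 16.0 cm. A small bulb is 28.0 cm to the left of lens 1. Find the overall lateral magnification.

m = -0.619

Lens 1: 1/d_i1 = 1/(9.49) − 1/(28.0) = 0.06966, so d_i1 = 14.36 cm; m₁ = −d_i1/d_o1 = -0.5129.
d_o2 = 17.1 − (14.36) = 2.740 cm.
Lens 2: 1/d_i2 = 1/(16.0) − 1/(2.740) = -0.3025, so d_i2 = -3.306 cm; m₂ = −d_i2/d_o2 = +1.207.
m = m₁·m₂ = (-0.5129)(+1.207) = -0.619.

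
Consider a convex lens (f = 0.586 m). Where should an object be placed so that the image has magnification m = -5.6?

0.691 m

m = −d_i/d_o ⇒ d_i = −m·d_o.
1/f = 1/d_o + 1/d_i = 1/d_o − 1/(m·d_o) = (1 − 1/m)/d_o, so d_o = f(1 − 1/m) = (0.5860)(1 − 1/(-5.6)) = 0.691 m.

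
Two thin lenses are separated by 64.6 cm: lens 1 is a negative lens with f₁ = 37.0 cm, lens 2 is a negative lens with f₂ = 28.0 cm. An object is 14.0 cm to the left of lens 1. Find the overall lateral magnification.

m = +0.198

f₁ = −37.0 cm (diverging).
Lens 1: 1/d_i1 = 1/(-37.0) − 1/(14.0) = -0.09846, so d_i1 = -10.16 cm; m₁ = −d_i1/d_o1 = +0.7257.
d_o2 = 64.6 − (-10.16) = 74.76 cm.
f₂ = −28.0 cm (diverging).
Lens 2: 1/d_i2 = 1/(-28.0) − 1/(74.76) = -0.04909, so d_i2 = -20.37 cm; m₂ = −d_i2/d_o2 = +0.2725.
m = m₁·m₂ = (+0.7257)(+0.2725) = +0.198.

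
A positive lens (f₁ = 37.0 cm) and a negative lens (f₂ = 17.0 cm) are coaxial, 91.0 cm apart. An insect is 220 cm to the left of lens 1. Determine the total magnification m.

Lens 1: 1/d_i1 = 1/(37.0) − 1/(220) = 0.02248, so d_i1 = 44.48 cm; m₁ = −d_i1/d_o1 = -0.2022.
d_o2 = 91.0 − (44.48) = 46.52 cm.
f₂ = −17.0 cm (diverging).
Lens 2: 1/d_i2 = 1/(-17.0) − 1/(46.52) = -0.08032, so d_i2 = -12.45 cm; m₂ = −d_i2/d_o2 = +0.2676.
m = m₁·m₂ = (-0.2022)(+0.2676) = -0.0541.

m = -0.0541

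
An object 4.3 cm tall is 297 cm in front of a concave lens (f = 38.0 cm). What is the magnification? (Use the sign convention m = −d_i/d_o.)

m = +0.113

For a concave lens, f = -38.0 cm.
1/d_i = 1/f − 1/d_o = 1/(-38.00) − 1/(297) = -0.02968, so d_i = -33.69 cm.
m = −d_i/d_o = −(-33.69)/(297) = +0.113.
The image is virtual, upright and reduced, on the same side as the object.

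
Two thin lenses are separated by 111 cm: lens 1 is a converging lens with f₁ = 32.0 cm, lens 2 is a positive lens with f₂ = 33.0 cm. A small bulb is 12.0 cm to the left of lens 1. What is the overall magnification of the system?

m = -0.543

Lens 1: 1/d_i1 = 1/(32.0) − 1/(12.0) = -0.05208, so d_i1 = -19.20 cm; m₁ = −d_i1/d_o1 = +1.600.
d_o2 = 111 − (-19.20) = 130.2 cm.
Lens 2: 1/d_i2 = 1/(33.0) − 1/(130.2) = 0.02262, so d_i2 = 44.20 cm; m₂ = −d_i2/d_o2 = -0.3395.
m = m₁·m₂ = (+1.600)(-0.3395) = -0.543.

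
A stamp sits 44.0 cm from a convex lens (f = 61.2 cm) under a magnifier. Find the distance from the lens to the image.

Lens equation: 1/s_i = 1/f − 1/s_o = 1/(61.20) − 1/(44.0) = 0.01634 − 0.02273 = -0.006387, so s_i = -157 cm.
The image is virtual, upright and enlarged, on the same side as the object.

157 cm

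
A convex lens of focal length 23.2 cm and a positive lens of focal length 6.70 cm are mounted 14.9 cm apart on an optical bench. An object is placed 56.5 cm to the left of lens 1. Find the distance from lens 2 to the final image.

Lens 1: 1/d_i1 = 1/f₁ − 1/d_o1 = 1/(23.2) − 1/(56.5) = 0.02540, so d_i1 = 39.36 cm.
The intermediate image is 39.36 cm to the right of lens 1, which lies 24.46 cm to the right of lens 2 — a virtual object — so d_o2 = −24.46 cm.
Lens 2: 1/d_i2 = 1/f₂ − 1/d_o2 = 1/(6.70) − 1/(-24.46) = 0.1901, so d_i2 = 5.26 cm.
The final image is real, 5.26 cm to the right of lens 2 (overall magnification ≈ -0.15).

5.26 cm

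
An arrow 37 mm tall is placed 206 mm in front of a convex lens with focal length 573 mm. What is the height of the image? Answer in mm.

57.8 mm

1/d_i = 1/f − 1/d_o = 1/(573.0) − 1/(206) = -0.003109, so d_i = -321.6 mm.
m = −d_i/d_o = +1.561.
|h_i| = |m|·h_o = 1.561 × 37 = 57.8 mm. The image is virtual, upright and enlarged, on the same side as the object.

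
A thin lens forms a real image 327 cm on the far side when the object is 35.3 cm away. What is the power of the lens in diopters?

d_i = +327 cm.
1/f = 1/d_o + 1/d_i = 1/(35.3) + 1/(327) = 0.03139 cm⁻¹.
f = 31.86 cm = 0.3186 m, so P = 1/f = +3.14 D.

P = +3.14 D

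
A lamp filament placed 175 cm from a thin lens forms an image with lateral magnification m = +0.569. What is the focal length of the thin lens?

m = −d_i/d_o ⇒ d_i = −m·d_o = −(+0.569)·(175) = -99.57 cm.
1/f = 1/d_o + 1/d_i = 1/(175) + 1/(-99.57) = -0.004329, so f = -231 cm.
Since f is negative, the thin lens is diverging.

f = -231 cm (diverging)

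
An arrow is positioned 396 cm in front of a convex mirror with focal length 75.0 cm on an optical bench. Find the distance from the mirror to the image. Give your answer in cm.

63.1 cm

For a convex mirror, f = -75.0 cm.
Mirror equation: 1/q = 1/f − 1/p = 1/(-75.00) − 1/(396) = -0.01333 − 0.002525 = -0.01586, so q = -63.1 cm.
The image is virtual, upright and reduced, behind the mirror.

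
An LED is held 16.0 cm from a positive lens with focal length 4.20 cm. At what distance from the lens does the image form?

Thin-lens equation: 1/q = 1/f − 1/p = 1/(4.200) − 1/(16.0) = 0.2381 − 0.06250 = 0.1756, so q = 5.69 cm.
The image is real, inverted and reduced, on the far side of the lens.

5.69 cm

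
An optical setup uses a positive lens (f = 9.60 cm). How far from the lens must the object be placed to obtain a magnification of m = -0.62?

25.1 cm

m = −d_i/d_o ⇒ d_i = −m·d_o.
1/f = 1/d_o + 1/d_i = 1/d_o − 1/(m·d_o) = (1 − 1/m)/d_o, so d_o = f(1 − 1/m) = (9.600)(1 − 1/(-0.62)) = 25.1 cm.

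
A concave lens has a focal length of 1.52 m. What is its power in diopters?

For a concave lens, f = −1.52 m.
P = 1/f = 1/(-1.52 m) = -0.658 D.

P = -0.658 D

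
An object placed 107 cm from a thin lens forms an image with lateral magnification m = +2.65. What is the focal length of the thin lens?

m = −d_i/d_o ⇒ d_i = −m·d_o = −(+2.65)·(107) = -283.6 cm.
1/f = 1/d_o + 1/d_i = 1/(107) + 1/(-283.6) = 0.005820, so f = 172 cm.
Since f is positive, the thin lens is converging.

f = 172 cm (converging)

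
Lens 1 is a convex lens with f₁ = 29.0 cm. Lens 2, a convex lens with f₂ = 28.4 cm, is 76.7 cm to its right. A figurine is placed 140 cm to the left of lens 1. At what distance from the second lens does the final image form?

Lens 1: 1/d_i1 = 1/f₁ − 1/d_o1 = 1/(29.0) − 1/(140) = 0.02734, so d_i1 = 36.58 cm.
The intermediate image is 36.58 cm to the right of lens 1, which is 76.7 − (36.58) = 40.12 cm to the left of lens 2, so d_o2 = +40.12 cm.
Lens 2: 1/d_i2 = 1/f₂ − 1/d_o2 = 1/(28.4) − 1/(40.12) = 0.01029, so d_i2 = 97.2 cm.
The final image is real, 97.2 cm to the right of lens 2 (overall magnification ≈ 0.63).

97.2 cm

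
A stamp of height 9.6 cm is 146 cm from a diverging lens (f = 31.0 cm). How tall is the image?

1.68 cm

For a diverging lens, f = -31.0 cm.
1/d_i = 1/f − 1/d_o = 1/(-31.00) − 1/(146) = -0.03911, so d_i = -25.57 cm.
m = −d_i/d_o = +0.1751.
|h_i| = |m|·h_o = 0.1751 × 9.6 = 1.68 cm. The image is virtual, upright and reduced, on the same side as the object.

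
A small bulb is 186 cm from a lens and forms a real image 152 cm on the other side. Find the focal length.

Real image ⇒ d_i = +152 cm.
1/f = 1/d_o + 1/d_i = 1/(186) + 1/(152) = 0.01196, so f = 83.6 cm.
Since f is positive, the lens is converging.

f = 83.6 cm (converging)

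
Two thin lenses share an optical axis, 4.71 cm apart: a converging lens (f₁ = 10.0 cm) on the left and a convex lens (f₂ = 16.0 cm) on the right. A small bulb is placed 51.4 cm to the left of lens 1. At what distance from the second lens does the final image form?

5.20 cm

Lens 1: 1/d_i1 = 1/f₁ − 1/d_o1 = 1/(10.0) − 1/(51.4) = 0.08054, so d_i1 = 12.42 cm.
The intermediate image is 12.42 cm to the right of lens 1, which lies 7.710 cm to the right of lens 2 — a virtual object — so d_o2 = −7.710 cm.
Lens 2: 1/d_i2 = 1/f₂ − 1/d_o2 = 1/(16.0) − 1/(-7.710) = 0.1922, so d_i2 = 5.20 cm.
The final image is real, 5.20 cm to the right of lens 2 (overall magnification ≈ -0.16).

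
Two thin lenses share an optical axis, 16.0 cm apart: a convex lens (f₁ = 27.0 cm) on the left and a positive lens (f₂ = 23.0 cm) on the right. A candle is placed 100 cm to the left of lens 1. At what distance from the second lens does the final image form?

11.0 cm

Lens 1: 1/d_i1 = 1/f₁ − 1/d_o1 = 1/(27.0) − 1/(100) = 0.02704, so d_i1 = 36.99 cm.
The intermediate image is 36.99 cm to the right of lens 1, which lies 20.99 cm to the right of lens 2 — a virtual object — so d_o2 = −20.99 cm.
Lens 2: 1/d_i2 = 1/f₂ − 1/d_o2 = 1/(23.0) − 1/(-20.99) = 0.09112, so d_i2 = 11.0 cm.
The final image is real, 11.0 cm to the right of lens 2 (overall magnification ≈ -0.19).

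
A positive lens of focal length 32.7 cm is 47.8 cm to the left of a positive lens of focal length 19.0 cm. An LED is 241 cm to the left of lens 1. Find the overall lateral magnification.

m = -0.330

Lens 1: 1/d_i1 = 1/(32.7) − 1/(241) = 0.02643, so d_i1 = 37.83 cm; m₁ = −d_i1/d_o1 = -0.1570.
d_o2 = 47.8 − (37.83) = 9.970 cm.
Lens 2: 1/d_i2 = 1/(19.0) − 1/(9.970) = -0.04767, so d_i2 = -20.98 cm; m₂ = −d_i2/d_o2 = +2.104.
m = m₁·m₂ = (-0.1570)(+2.104) = -0.330.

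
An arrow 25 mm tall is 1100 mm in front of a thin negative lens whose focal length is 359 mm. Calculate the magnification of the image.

m = +0.246

For a negative lens, f = -359 mm.
1/d_i = 1/f − 1/d_o = 1/(-359.0) − 1/(1100) = -0.003695, so d_i = -270.7 mm.
m = −d_i/d_o = −(-270.7)/(1100) = +0.246.
The image is virtual, upright and reduced, on the same side as the object.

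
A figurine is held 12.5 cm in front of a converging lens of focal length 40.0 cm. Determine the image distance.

18.2 cm

Thin-lens equation: 1/d_i = 1/f − 1/d_o = 1/(40.00) − 1/(12.5) = 0.02500 − 0.08000 = -0.05500, so d_i = -18.2 cm.
The image is virtual, upright and enlarged, on the same side as the object.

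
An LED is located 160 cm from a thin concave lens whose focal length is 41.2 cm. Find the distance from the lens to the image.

32.8 cm

For a concave lens, f = -41.2 cm.
Lens equation: 1/s_i = 1/f − 1/s_o = 1/(-41.20) − 1/(160) = -0.02427 − 0.006250 = -0.03052, so s_i = -32.8 cm.
The image is virtual, upright and reduced, on the same side as the object.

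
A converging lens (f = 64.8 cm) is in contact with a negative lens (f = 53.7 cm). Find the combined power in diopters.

P₁ = 1/f₁ = 1/(0.648 m) = +1.543 D; P₂ = 1/f₂ = 1/(-0.537 m) = -1.862 D.
For thin lenses in contact, P = P₁ + P₂ = (+1.543) + (-1.862) = -0.319 D.

P = -0.319 D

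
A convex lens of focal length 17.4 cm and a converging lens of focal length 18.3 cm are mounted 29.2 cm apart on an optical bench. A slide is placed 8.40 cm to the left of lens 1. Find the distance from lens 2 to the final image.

Lens 1: 1/d_i1 = 1/f₁ − 1/d_o1 = 1/(17.4) − 1/(8.40) = -0.06158, so d_i1 = -16.24 cm.
The intermediate image is 16.24 cm to the left of lens 1 (virtual), which is 29.2 − (-16.24) = 45.44 cm to the left of lens 2, so d_o2 = +45.44 cm.
Lens 2: 1/d_i2 = 1/f₂ − 1/d_o2 = 1/(18.3) − 1/(45.44) = 0.03264, so d_i2 = 30.6 cm.
The final image is real, 30.6 cm to the right of lens 2 (overall magnification ≈ -1.3).

30.6 cm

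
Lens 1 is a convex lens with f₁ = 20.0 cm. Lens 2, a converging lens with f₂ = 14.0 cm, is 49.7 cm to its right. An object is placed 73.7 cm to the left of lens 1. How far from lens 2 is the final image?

Lens 1: 1/d_i1 = 1/f₁ − 1/d_o1 = 1/(20.0) − 1/(73.7) = 0.03643, so d_i1 = 27.45 cm.
The intermediate image is 27.45 cm to the right of lens 1, which is 49.7 − (27.45) = 22.25 cm to the left of lens 2, so d_o2 = +22.25 cm.
Lens 2: 1/d_i2 = 1/f₂ − 1/d_o2 = 1/(14.0) − 1/(22.25) = 0.02648, so d_i2 = 37.8 cm.
The final image is real, 37.8 cm to the right of lens 2 (overall magnification ≈ 0.63).

37.8 cm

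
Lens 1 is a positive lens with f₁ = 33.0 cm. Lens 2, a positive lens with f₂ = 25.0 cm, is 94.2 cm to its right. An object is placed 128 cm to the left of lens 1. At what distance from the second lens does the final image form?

50.3 cm

Lens 1: 1/d_i1 = 1/f₁ − 1/d_o1 = 1/(33.0) − 1/(128) = 0.02249, so d_i1 = 44.46 cm.
The intermediate image is 44.46 cm to the right of lens 1, which is 94.2 − (44.46) = 49.74 cm to the left of lens 2, so d_o2 = +49.74 cm.
Lens 2: 1/d_i2 = 1/f₂ − 1/d_o2 = 1/(25.0) − 1/(49.74) = 0.01990, so d_i2 = 50.3 cm.
The final image is real, 50.3 cm to the right of lens 2 (overall magnification ≈ 0.35).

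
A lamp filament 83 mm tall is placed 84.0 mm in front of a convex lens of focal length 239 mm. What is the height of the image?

128 mm

1/d_i = 1/f − 1/d_o = 1/(239.0) − 1/(84.0) = -0.007721, so d_i = -129.5 mm.
m = −d_i/d_o = +1.542.
|h_i| = |m|·h_o = 1.542 × 83 = 128 mm. The image is virtual, upright and enlarged, on the same side as the object.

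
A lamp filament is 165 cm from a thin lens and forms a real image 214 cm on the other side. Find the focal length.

Real image ⇒ d_i = +214 cm.
1/f = 1/d_o + 1/d_i = 1/(165) + 1/(214) = 0.01073, so f = 93.2 cm.
Since f is positive, the thin lens is converging.

f = 93.2 cm (converging)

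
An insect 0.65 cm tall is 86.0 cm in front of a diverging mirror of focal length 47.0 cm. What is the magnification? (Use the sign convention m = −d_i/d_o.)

For a diverging mirror, f = -47.0 cm.
1/d_i = 1/f − 1/d_o = 1/(-47.00) − 1/(86.0) = -0.03290, so d_i = -30.39 cm.
m = −d_i/d_o = −(-30.39)/(86.0) = +0.353.
The image is virtual, upright and reduced, behind the mirror.

m = +0.353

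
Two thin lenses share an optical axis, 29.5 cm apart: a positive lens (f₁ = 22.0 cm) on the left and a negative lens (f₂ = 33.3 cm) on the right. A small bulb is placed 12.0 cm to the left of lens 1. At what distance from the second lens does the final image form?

20.9 cm

Lens 1: 1/d_i1 = 1/f₁ − 1/d_o1 = 1/(22.0) − 1/(12.0) = -0.03788, so d_i1 = -26.40 cm.
The intermediate image is 26.40 cm to the left of lens 1 (virtual), which is 29.5 − (-26.40) = 55.90 cm to the left of lens 2, so d_o2 = +55.90 cm.
Lens 2 is diverging, so f₂ = −33.3 cm.
Lens 2: 1/d_i2 = 1/f₂ − 1/d_o2 = 1/(-33.3) − 1/(55.90) = -0.04792, so d_i2 = -20.9 cm.
The final image is virtual, 20.9 cm to the left of lens 2 (overall magnification ≈ 0.82).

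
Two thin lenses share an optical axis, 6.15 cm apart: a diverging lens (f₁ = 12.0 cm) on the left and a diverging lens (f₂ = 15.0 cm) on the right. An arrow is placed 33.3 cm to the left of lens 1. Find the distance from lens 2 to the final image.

7.49 cm

Lens 1 is diverging, so f₁ = −12.0 cm.
Lens 1: 1/d_i1 = 1/f₁ − 1/d_o1 = 1/(-12.0) − 1/(33.3) = -0.1134, so d_i1 = -8.821 cm.
The intermediate image is 8.821 cm to the left of lens 1 (virtual), which is 6.15 − (-8.821) = 14.97 cm to the left of lens 2, so d_o2 = +14.97 cm.
Lens 2 is diverging, so f₂ = −15.0 cm.
Lens 2: 1/d_i2 = 1/f₂ − 1/d_o2 = 1/(-15.0) − 1/(14.97) = -0.1335, so d_i2 = -7.49 cm.
The final image is virtual, 7.49 cm to the left of lens 2 (overall magnification ≈ 0.13).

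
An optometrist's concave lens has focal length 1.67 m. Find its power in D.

P = -0.599 D

For a concave lens, f = −1.67 m.
P = 1/f = 1/(-1.67 m) = -0.599 D.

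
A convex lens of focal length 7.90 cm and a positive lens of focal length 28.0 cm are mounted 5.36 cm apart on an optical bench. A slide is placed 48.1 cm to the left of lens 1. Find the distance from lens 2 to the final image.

3.57 cm

Lens 1: 1/d_i1 = 1/f₁ − 1/d_o1 = 1/(7.90) − 1/(48.1) = 0.1058, so d_i1 = 9.452 cm.
The intermediate image is 9.452 cm to the right of lens 1, which lies 4.092 cm to the right of lens 2 — a virtual object — so d_o2 = −4.092 cm.
Lens 2: 1/d_i2 = 1/f₂ − 1/d_o2 = 1/(28.0) − 1/(-4.092) = 0.2801, so d_i2 = 3.57 cm.
The final image is real, 3.57 cm to the right of lens 2 (overall magnification ≈ -0.17).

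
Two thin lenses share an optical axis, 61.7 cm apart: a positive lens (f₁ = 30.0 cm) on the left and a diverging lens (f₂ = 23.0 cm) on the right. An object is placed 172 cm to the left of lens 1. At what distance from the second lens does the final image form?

12.1 cm

Lens 1: 1/d_i1 = 1/f₁ − 1/d_o1 = 1/(30.0) − 1/(172) = 0.02752, so d_i1 = 36.34 cm.
The intermediate image is 36.34 cm to the right of lens 1, which is 61.7 − (36.34) = 25.36 cm to the left of lens 2, so d_o2 = +25.36 cm.
Lens 2 is diverging, so f₂ = −23.0 cm.
Lens 2: 1/d_i2 = 1/f₂ − 1/d_o2 = 1/(-23.0) − 1/(25.36) = -0.08291, so d_i2 = -12.1 cm.
The final image is virtual, 12.1 cm to the left of lens 2 (overall magnification ≈ -0.10).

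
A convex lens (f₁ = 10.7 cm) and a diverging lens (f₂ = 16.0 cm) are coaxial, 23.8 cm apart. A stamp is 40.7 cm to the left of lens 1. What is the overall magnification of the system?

m = -0.226

Lens 1: 1/d_i1 = 1/(10.7) − 1/(40.7) = 0.06889, so d_i1 = 14.52 cm; m₁ = −d_i1/d_o1 = -0.3568.
d_o2 = 23.8 − (14.52) = 9.280 cm.
f₂ = −16.0 cm (diverging).
Lens 2: 1/d_i2 = 1/(-16.0) − 1/(9.280) = -0.1703, so d_i2 = -5.873 cm; m₂ = −d_i2/d_o2 = +0.6329.
m = m₁·m₂ = (-0.3568)(+0.6329) = -0.226.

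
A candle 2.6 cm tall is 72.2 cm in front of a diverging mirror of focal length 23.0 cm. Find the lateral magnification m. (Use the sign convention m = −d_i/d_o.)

For a diverging mirror, f = -23.0 cm.
1/d_i = 1/f − 1/d_o = 1/(-23.00) − 1/(72.2) = -0.05733, so d_i = -17.44 cm.
m = −d_i/d_o = −(-17.44)/(72.2) = +0.242.
The image is virtual, upright and reduced, behind the mirror.

m = +0.242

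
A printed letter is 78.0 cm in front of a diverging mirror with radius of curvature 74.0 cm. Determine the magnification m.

m = +0.322

f = R/2 = 74.0/2 = 37.00 cm; for a diverging mirror, f = -37.00 cm.
1/d_i = 1/f − 1/d_o = 1/(-37.00) − 1/(78.0) = -0.03985, so d_i = -25.10 cm.
m = −d_i/d_o = −(-25.10)/(78.0) = +0.322.
The image is virtual, upright and reduced, behind the mirror.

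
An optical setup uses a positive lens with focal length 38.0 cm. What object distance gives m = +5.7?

m = −d_i/d_o ⇒ d_i = −m·d_o.
1/f = 1/d_o + 1/d_i = 1/d_o − 1/(m·d_o) = (1 − 1/m)/d_o, so d_o = f(1 − 1/m) = (38.00)(1 − 1/(+5.7)) = 31.3 cm.

31.3 cm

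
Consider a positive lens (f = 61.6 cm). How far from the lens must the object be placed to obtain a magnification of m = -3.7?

78.2 cm

m = −d_i/d_o ⇒ d_i = −m·d_o.
1/f = 1/d_o + 1/d_i = 1/d_o − 1/(m·d_o) = (1 − 1/m)/d_o, so d_o = f(1 − 1/m) = (61.60)(1 − 1/(-3.7)) = 78.2 cm.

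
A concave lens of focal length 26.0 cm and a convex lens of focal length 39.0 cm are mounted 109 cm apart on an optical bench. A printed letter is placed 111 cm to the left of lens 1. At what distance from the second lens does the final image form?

55.7 cm

Lens 1 is diverging, so f₁ = −26.0 cm.
Lens 1: 1/d_i1 = 1/f₁ − 1/d_o1 = 1/(-26.0) − 1/(111) = -0.04747, so d_i1 = -21.07 cm.
The intermediate image is 21.07 cm to the left of lens 1 (virtual), which is 109 − (-21.07) = 130.1 cm to the left of lens 2, so d_o2 = +130.1 cm.
Lens 2: 1/d_i2 = 1/f₂ − 1/d_o2 = 1/(39.0) − 1/(130.1) = 0.01795, so d_i2 = 55.7 cm.
The final image is real, 55.7 cm to the right of lens 2 (overall magnification ≈ -0.081).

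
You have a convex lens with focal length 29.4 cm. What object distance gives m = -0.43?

m = −d_i/d_o ⇒ d_i = −m·d_o.
1/f = 1/d_o + 1/d_i = 1/d_o − 1/(m·d_o) = (1 − 1/m)/d_o, so d_o = f(1 − 1/m) = (29.40)(1 − 1/(-0.43)) = 97.8 cm.

97.8 cm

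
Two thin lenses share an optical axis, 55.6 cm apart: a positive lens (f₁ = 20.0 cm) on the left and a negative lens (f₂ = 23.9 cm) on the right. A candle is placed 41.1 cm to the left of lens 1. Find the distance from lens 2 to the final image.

9.81 cm

Lens 1: 1/d_i1 = 1/f₁ − 1/d_o1 = 1/(20.0) − 1/(41.1) = 0.02567, so d_i1 = 38.96 cm.
The intermediate image is 38.96 cm to the right of lens 1, which is 55.6 − (38.96) = 16.64 cm to the left of lens 2, so d_o2 = +16.64 cm.
Lens 2 is diverging, so f₂ = −23.9 cm.
Lens 2: 1/d_i2 = 1/f₂ − 1/d_o2 = 1/(-23.9) − 1/(16.64) = -0.1019, so d_i2 = -9.81 cm.
The final image is virtual, 9.81 cm to the left of lens 2 (overall magnification ≈ -0.56).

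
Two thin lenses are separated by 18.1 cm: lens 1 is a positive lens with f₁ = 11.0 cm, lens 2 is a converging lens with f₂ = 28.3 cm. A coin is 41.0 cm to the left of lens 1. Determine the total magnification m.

m = -0.411

Lens 1: 1/d_i1 = 1/(11.0) − 1/(41.0) = 0.06652, so d_i1 = 15.03 cm; m₁ = −d_i1/d_o1 = -0.3666.
d_o2 = 18.1 − (15.03) = 3.070 cm.
Lens 2: 1/d_i2 = 1/(28.3) − 1/(3.070) = -0.2904, so d_i2 = -3.444 cm; m₂ = −d_i2/d_o2 = +1.122.
m = m₁·m₂ = (-0.3666)(+1.122) = -0.411.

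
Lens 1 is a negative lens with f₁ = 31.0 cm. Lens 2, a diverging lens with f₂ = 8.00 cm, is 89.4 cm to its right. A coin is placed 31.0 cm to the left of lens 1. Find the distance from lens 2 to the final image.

7.43 cm

Lens 1 is diverging, so f₁ = −31.0 cm.
Lens 1: 1/d_i1 = 1/f₁ − 1/d_o1 = 1/(-31.0) − 1/(31.0) = -0.06452, so d_i1 = -15.50 cm.
The intermediate image is 15.50 cm to the left of lens 1 (virtual), which is 89.4 − (-15.50) = 104.9 cm to the left of lens 2, so d_o2 = +104.9 cm.
Lens 2 is diverging, so f₂ = −8.00 cm.
Lens 2: 1/d_i2 = 1/f₂ − 1/d_o2 = 1/(-8.00) − 1/(104.9) = -0.1345, so d_i2 = -7.43 cm.
The final image is virtual, 7.43 cm to the left of lens 2 (overall magnification ≈ 0.035).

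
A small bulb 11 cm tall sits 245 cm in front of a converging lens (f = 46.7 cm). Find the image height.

2.59 cm

1/d_i = 1/f − 1/d_o = 1/(46.70) − 1/(245) = 0.01733, so d_i = 57.70 cm.
m = −d_i/d_o = -0.2355.
|h_i| = |m|·h_o = 0.2355 × 11 = 2.59 cm. The image is real, inverted and reduced, on the far side of the lens.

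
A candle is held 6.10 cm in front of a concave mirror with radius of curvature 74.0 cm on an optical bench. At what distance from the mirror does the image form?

f = R/2 = 74.0/2 = 37.00 cm.
Mirror equation: 1/s_i = 1/f − 1/s_o = 1/(37.00) − 1/(6.10) = 0.02703 − 0.1639 = -0.1369, so s_i = -7.30 cm.
The image is virtual, upright and enlarged, behind the mirror.

7.30 cm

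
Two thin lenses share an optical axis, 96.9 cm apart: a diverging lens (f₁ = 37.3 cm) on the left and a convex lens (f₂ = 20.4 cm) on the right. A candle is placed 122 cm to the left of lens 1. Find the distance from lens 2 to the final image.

Lens 1 is diverging, so f₁ = −37.3 cm.
Lens 1: 1/d_i1 = 1/f₁ − 1/d_o1 = 1/(-37.3) − 1/(122) = -0.03501, so d_i1 = -28.57 cm.
The intermediate image is 28.57 cm to the left of lens 1 (virtual), which is 96.9 − (-28.57) = 125.5 cm to the left of lens 2, so d_o2 = +125.5 cm.
Lens 2: 1/d_i2 = 1/f₂ − 1/d_o2 = 1/(20.4) − 1/(125.5) = 0.04105, so d_i2 = 24.4 cm.
The final image is real, 24.4 cm to the right of lens 2 (overall magnification ≈ -0.045).

24.4 cm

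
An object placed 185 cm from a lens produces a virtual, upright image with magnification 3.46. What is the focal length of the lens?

m = −d_i/d_o ⇒ d_i = −m·d_o = −(+3.46)·(185) = -640.1 cm.
1/f = 1/d_o + 1/d_i = 1/(185) + 1/(-640.1) = 0.003843, so f = 260 cm.
Since f is positive, the lens is converging.

f = 260 cm (converging)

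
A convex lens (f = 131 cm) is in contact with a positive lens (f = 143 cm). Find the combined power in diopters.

P₁ = 1/f₁ = 1/(1.31 m) = +0.7634 D; P₂ = 1/f₂ = 1/(1.43 m) = +0.6993 D.
For thin lenses in contact, P = P₁ + P₂ = (+0.7634) + (+0.6993) = +1.46 D.

P = +1.46 D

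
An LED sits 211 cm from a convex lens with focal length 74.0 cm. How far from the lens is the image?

114 cm

Lens equation: 1/q = 1/f − 1/p = 1/(74.00) − 1/(211) = 0.01351 − 0.004739 = 0.008774, so q = 114 cm.
The image is real, inverted and reduced, on the far side of the lens.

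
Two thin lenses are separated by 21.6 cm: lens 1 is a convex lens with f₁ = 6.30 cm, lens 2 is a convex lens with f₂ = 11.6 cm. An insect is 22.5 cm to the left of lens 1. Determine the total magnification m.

Lens 1: 1/d_i1 = 1/(6.30) − 1/(22.5) = 0.1143, so d_i1 = 8.750 cm; m₁ = −d_i1/d_o1 = -0.3889.
d_o2 = 21.6 − (8.750) = 12.85 cm.
Lens 2: 1/d_i2 = 1/(11.6) − 1/(12.85) = 0.008386, so d_i2 = 119.2 cm; m₂ = −d_i2/d_o2 = -9.280.
m = m₁·m₂ = (-0.3889)(-9.280) = +3.61.

m = +3.61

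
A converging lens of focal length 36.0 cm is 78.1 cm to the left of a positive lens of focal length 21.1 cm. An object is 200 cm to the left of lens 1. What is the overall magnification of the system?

m = +0.354

Lens 1: 1/d_i1 = 1/(36.0) − 1/(200) = 0.02278, so d_i1 = 43.90 cm; m₁ = −d_i1/d_o1 = -0.2195.
d_o2 = 78.1 − (43.90) = 34.20 cm.
Lens 2: 1/d_i2 = 1/(21.1) − 1/(34.20) = 0.01815, so d_i2 = 55.09 cm; m₂ = −d_i2/d_o2 = -1.611.
m = m₁·m₂ = (-0.2195)(-1.611) = +0.354.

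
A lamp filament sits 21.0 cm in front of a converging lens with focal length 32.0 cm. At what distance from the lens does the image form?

61.1 cm

Lens equation: 1/d_i = 1/f − 1/d_o = 1/(32.00) − 1/(21.0) = 0.03125 − 0.04762 = -0.01637, so d_i = -61.1 cm.
The image is virtual, upright and enlarged, on the same side as the object.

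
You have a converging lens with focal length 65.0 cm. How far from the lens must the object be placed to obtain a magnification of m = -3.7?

m = −d_i/d_o ⇒ d_i = −m·d_o.
1/f = 1/d_o + 1/d_i = 1/d_o − 1/(m·d_o) = (1 − 1/m)/d_o, so d_o = f(1 − 1/m) = (65.00)(1 − 1/(-3.7)) = 82.6 cm.

82.6 cm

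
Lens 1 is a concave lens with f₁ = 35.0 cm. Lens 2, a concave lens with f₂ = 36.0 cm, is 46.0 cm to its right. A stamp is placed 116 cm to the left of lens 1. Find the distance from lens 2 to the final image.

24.1 cm

Lens 1 is diverging, so f₁ = −35.0 cm.
Lens 1: 1/d_i1 = 1/f₁ − 1/d_o1 = 1/(-35.0) − 1/(116) = -0.03719, so d_i1 = -26.89 cm.
The intermediate image is 26.89 cm to the left of lens 1 (virtual), which is 46.0 − (-26.89) = 72.89 cm to the left of lens 2, so d_o2 = +72.89 cm.
Lens 2 is diverging, so f₂ = −36.0 cm.
Lens 2: 1/d_i2 = 1/f₂ − 1/d_o2 = 1/(-36.0) − 1/(72.89) = -0.04150, so d_i2 = -24.1 cm.
The final image is virtual, 24.1 cm to the left of lens 2 (overall magnification ≈ 0.077).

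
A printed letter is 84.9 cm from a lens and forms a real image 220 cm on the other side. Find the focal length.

f = 61.3 cm (converging)

Real image ⇒ d_i = +220 cm.
1/f = 1/d_o + 1/d_i = 1/(84.9) + 1/(220) = 0.01632, so f = 61.3 cm.
Since f is positive, the lens is converging.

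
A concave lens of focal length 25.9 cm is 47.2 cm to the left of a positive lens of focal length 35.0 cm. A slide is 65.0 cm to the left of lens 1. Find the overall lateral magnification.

m = -0.325

f₁ = −25.9 cm (diverging).
Lens 1: 1/d_i1 = 1/(-25.9) − 1/(65.0) = -0.05399, so d_i1 = -18.52 cm; m₁ = −d_i1/d_o1 = +0.2849.
d_o2 = 47.2 − (-18.52) = 65.72 cm.
Lens 2: 1/d_i2 = 1/(35.0) − 1/(65.72) = 0.01336, so d_i2 = 74.88 cm; m₂ = −d_i2/d_o2 = -1.139.
m = m₁·m₂ = (+0.2849)(-1.139) = -0.325.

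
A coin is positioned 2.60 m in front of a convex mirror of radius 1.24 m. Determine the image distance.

f = R/2 = 1.24/2 = 0.6200 m; for a convex mirror, f = -0.6200 m.
Mirror equation: 1/v = 1/f − 1/u = 1/(-0.6200) − 1/(2.60) = -1.613 − 0.3846 = -1.998, so v = -0.501 m.
The image is virtual, upright and reduced, behind the mirror.

0.501 m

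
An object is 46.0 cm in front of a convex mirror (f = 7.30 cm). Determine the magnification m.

For a convex mirror, f = -7.30 cm.
1/d_i = 1/f − 1/d_o = 1/(-7.300) − 1/(46.0) = -0.1587, so d_i = -6.300 cm.
m = −d_i/d_o = −(-6.300)/(46.0) = +0.137.
The image is virtual, upright and reduced, behind the mirror.

m = +0.137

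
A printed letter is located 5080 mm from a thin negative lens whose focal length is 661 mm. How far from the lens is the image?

585 mm

For a negative lens, f = -661 mm.
Lens equation: 1/s_i = 1/f − 1/s_o = 1/(-661.0) − 1/(5080) = -0.001513 − 0.0001969 = -0.001710, so s_i = -585 mm.
The image is virtual, upright and reduced, on the same side as the object.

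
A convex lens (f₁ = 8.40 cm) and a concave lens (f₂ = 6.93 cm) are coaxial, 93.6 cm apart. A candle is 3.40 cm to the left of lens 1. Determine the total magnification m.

Lens 1: 1/d_i1 = 1/(8.40) − 1/(3.40) = -0.1751, so d_i1 = -5.712 cm; m₁ = −d_i1/d_o1 = +1.680.
d_o2 = 93.6 − (-5.712) = 99.31 cm.
f₂ = −6.93 cm (diverging).
Lens 2: 1/d_i2 = 1/(-6.93) − 1/(99.31) = -0.1544, so d_i2 = -6.478 cm; m₂ = −d_i2/d_o2 = +0.06523.
m = m₁·m₂ = (+1.680)(+0.06523) = +0.110.

m = +0.110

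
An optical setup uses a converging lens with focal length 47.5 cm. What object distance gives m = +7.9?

m = −d_i/d_o ⇒ d_i = −m·d_o.
1/f = 1/d_o + 1/d_i = 1/d_o − 1/(m·d_o) = (1 − 1/m)/d_o, so d_o = f(1 − 1/m) = (47.50)(1 − 1/(+7.9)) = 41.5 cm.

41.5 cm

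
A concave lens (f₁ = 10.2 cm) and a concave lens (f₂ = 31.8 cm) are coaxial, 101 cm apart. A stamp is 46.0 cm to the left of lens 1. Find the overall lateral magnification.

m = +0.0409

f₁ = −10.2 cm (diverging).
Lens 1: 1/d_i1 = 1/(-10.2) − 1/(46.0) = -0.1198, so d_i1 = -8.349 cm; m₁ = −d_i1/d_o1 = +0.1815.
d_o2 = 101 − (-8.349) = 109.3 cm.
f₂ = −31.8 cm (diverging).
Lens 2: 1/d_i2 = 1/(-31.8) − 1/(109.3) = -0.04060, so d_i2 = -24.63 cm; m₂ = −d_i2/d_o2 = +0.2254.
m = m₁·m₂ = (+0.1815)(+0.2254) = +0.0409.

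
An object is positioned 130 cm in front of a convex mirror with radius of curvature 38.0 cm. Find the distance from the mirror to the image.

f = R/2 = 38.0/2 = 19.00 cm; for a convex mirror, f = -19.00 cm.
Mirror equation: 1/q = 1/f − 1/p = 1/(-19.00) − 1/(130) = -0.05263 − 0.007692 = -0.06032, so q = -16.6 cm.
The image is virtual, upright and reduced, behind the mirror.

16.6 cm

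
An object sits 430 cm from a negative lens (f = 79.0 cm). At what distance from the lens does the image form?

66.7 cm

For a negative lens, f = -79.0 cm.
Lens equation: 1/q = 1/f − 1/p = 1/(-79.00) − 1/(430) = -0.01266 − 0.002326 = -0.01498, so q = -66.7 cm.
The image is virtual, upright and reduced, on the same side as the object.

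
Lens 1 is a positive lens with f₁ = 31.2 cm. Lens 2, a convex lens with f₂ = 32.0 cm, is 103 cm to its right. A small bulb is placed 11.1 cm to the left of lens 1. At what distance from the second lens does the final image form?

43.6 cm

Lens 1: 1/d_i1 = 1/f₁ − 1/d_o1 = 1/(31.2) − 1/(11.1) = -0.05804, so d_i1 = -17.23 cm.
The intermediate image is 17.23 cm to the left of lens 1 (virtual), which is 103 − (-17.23) = 120.2 cm to the left of lens 2, so d_o2 = +120.2 cm.
Lens 2: 1/d_i2 = 1/f₂ − 1/d_o2 = 1/(32.0) − 1/(120.2) = 0.02293, so d_i2 = 43.6 cm.
The final image is real, 43.6 cm to the right of lens 2 (overall magnification ≈ -0.56).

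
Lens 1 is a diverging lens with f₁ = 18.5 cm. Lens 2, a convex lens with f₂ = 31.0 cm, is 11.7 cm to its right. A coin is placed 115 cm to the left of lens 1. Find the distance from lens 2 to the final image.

Lens 1 is diverging, so f₁ = −18.5 cm.
Lens 1: 1/d_i1 = 1/f₁ − 1/d_o1 = 1/(-18.5) − 1/(115) = -0.06275, so d_i1 = -15.94 cm.
The intermediate image is 15.94 cm to the left of lens 1 (virtual), which is 11.7 − (-15.94) = 27.64 cm to the left of lens 2, so d_o2 = +27.64 cm.
Lens 2: 1/d_i2 = 1/f₂ − 1/d_o2 = 1/(31.0) − 1/(27.64) = -0.003921, so d_i2 = -255 cm.
The final image is virtual, 255 cm to the left of lens 2 (overall magnification ≈ 1.3).

255 cm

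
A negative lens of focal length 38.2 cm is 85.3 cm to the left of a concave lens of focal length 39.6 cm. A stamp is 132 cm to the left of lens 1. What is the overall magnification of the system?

f₁ = −38.2 cm (diverging).
Lens 1: 1/d_i1 = 1/(-38.2) − 1/(132) = -0.03375, so d_i1 = -29.63 cm; m₁ = −d_i1/d_o1 = +0.2245.
d_o2 = 85.3 − (-29.63) = 114.9 cm.
f₂ = −39.6 cm (diverging).
Lens 2: 1/d_i2 = 1/(-39.6) − 1/(114.9) = -0.03396, so d_i2 = -29.45 cm; m₂ = −d_i2/d_o2 = +0.2563.
m = m₁·m₂ = (+0.2245)(+0.2563) = +0.0575.

m = +0.0575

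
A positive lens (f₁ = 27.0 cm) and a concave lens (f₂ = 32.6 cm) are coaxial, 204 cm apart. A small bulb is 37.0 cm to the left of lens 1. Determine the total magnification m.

m = -0.644

Lens 1: 1/d_i1 = 1/(27.0) − 1/(37.0) = 0.01001, so d_i1 = 99.90 cm; m₁ = −d_i1/d_o1 = -2.700.
d_o2 = 204 − (99.90) = 104.1 cm.
f₂ = −32.6 cm (diverging).
Lens 2: 1/d_i2 = 1/(-32.6) − 1/(104.1) = -0.04028, so d_i2 = -24.83 cm; m₂ = −d_i2/d_o2 = +0.2385.
m = m₁·m₂ = (-2.700)(+0.2385) = -0.644.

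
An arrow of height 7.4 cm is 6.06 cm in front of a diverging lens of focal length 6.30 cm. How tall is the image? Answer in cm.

For a diverging lens, f = -6.30 cm.
1/d_i = 1/f − 1/d_o = 1/(-6.300) − 1/(6.06) = -0.3237, so d_i = -3.089 cm.
m = −d_i/d_o = +0.5097.
|h_i| = |m|·h_o = 0.5097 × 7.4 = 3.77 cm. The image is virtual, upright and reduced, on the same side as the object.

3.77 cm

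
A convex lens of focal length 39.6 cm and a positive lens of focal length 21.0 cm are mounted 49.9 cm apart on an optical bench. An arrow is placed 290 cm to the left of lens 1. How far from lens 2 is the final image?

5.00 cm

Lens 1: 1/d_i1 = 1/f₁ − 1/d_o1 = 1/(39.6) − 1/(290) = 0.02180, so d_i1 = 45.86 cm.
The intermediate image is 45.86 cm to the right of lens 1, which is 49.9 − (45.86) = 4.040 cm to the left of lens 2, so d_o2 = +4.040 cm.
Lens 2: 1/d_i2 = 1/f₂ − 1/d_o2 = 1/(21.0) − 1/(4.040) = -0.1999, so d_i2 = -5.00 cm.
The final image is virtual, 5.00 cm to the left of lens 2 (overall magnification ≈ -0.20).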